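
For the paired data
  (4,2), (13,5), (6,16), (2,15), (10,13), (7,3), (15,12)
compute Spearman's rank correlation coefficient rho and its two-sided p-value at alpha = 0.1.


Step 1: Rank x and y separately (midranks; no ties here).
rank(x): 4->2, 13->6, 6->3, 2->1, 10->5, 7->4, 15->7
rank(y): 2->1, 5->3, 16->7, 15->6, 13->5, 3->2, 12->4
Step 2: d_i = R_x(i) - R_y(i); compute d_i^2.
  (2-1)^2=1, (6-3)^2=9, (3-7)^2=16, (1-6)^2=25, (5-5)^2=0, (4-2)^2=4, (7-4)^2=9
sum(d^2) = 64.
Step 3: rho = 1 - 6*64 / (7*(7^2 - 1)) = 1 - 384/336 = -0.142857.
Step 4: Under H0, t = rho * sqrt((n-2)/(1-rho^2)) = -0.3227 ~ t(5).
Step 5: Two-sided p-value from the t-distribution with 5 df = 0.759945.
Step 6: alpha = 0.1. fail to reject H0.

rho = -0.1429, p = 0.759945, fail to reject H0 at alpha = 0.1.


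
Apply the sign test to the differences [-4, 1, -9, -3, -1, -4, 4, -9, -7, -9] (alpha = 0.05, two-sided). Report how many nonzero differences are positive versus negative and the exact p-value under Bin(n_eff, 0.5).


Step 1: Discard zero differences. Original n = 10; n_eff = number of nonzero differences = 10.
Nonzero differences (with sign): -4, +1, -9, -3, -1, -4, +4, -9, -7, -9
Step 2: Count signs: positive = 2, negative = 8.
Step 3: Under H0: P(positive) = 0.5, so the number of positives S ~ Bin(10, 0.5).
Step 4: Two-sided exact p-value = sum of Bin(10,0.5) probabilities at or below the observed probability = 0.109375.
Step 5: alpha = 0.05. fail to reject H0.

n_eff = 10, pos = 2, neg = 8, p = 0.109375, fail to reject H0.


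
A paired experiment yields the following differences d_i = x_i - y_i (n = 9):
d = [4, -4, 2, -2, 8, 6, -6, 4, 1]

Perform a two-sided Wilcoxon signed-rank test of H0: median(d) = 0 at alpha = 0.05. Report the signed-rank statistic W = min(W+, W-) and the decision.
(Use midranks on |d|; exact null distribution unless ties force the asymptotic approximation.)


Step 1: Drop any zero differences (none here) and take |d_i|.
|d| = [4, 4, 2, 2, 8, 6, 6, 4, 1]
Step 2: Midrank |d_i| (ties get averaged ranks).
ranks: |4|->5, |4|->5, |2|->2.5, |2|->2.5, |8|->9, |6|->7.5, |6|->7.5, |4|->5, |1|->1
Step 3: Attach original signs; sum ranks with positive sign and with negative sign.
W+ = 5 + 2.5 + 9 + 7.5 + 5 + 1 = 30
W- = 5 + 2.5 + 7.5 = 15
(Check: W+ + W- = 45 should equal n(n+1)/2 = 45.)
Step 4: Test statistic W = min(W+, W-) = 15.
Step 5: Ties in |d|, so use the tie-corrected normal approximation.
        E[W] = n(n+1)/4 = 9*10/4 = 22.5.
        Tie groups: |d|=2 (t=2), |d|=4 (t=3), |d|=6 (t=2); sum(t^3 - t) = 36.
        Var[W] = n(n+1)(2n+1)/24 - sum(t^3-t)/48 = 1710/24 - 36/48 = 70.5.
        z = (W - E[W]) / sqrt(Var[W]) = (15 - 22.5) / 8.3964 = -0.8932.
        Two-sided p = 2*Phi(z) = 0.371730.
Step 6: alpha = 0.05. fail to reject H0.

W+ = 30, W- = 15, W = min = 15, p = 0.371730, fail to reject H0.


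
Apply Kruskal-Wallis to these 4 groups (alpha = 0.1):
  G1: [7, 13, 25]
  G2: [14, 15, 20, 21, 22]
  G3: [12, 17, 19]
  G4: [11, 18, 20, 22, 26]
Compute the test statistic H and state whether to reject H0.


Step 1: Combine all N = 16 observations and assign midranks.
sorted (value, group, rank): (7,G1,1), (11,G4,2), (12,G3,3), (13,G1,4), (14,G2,5), (15,G2,6), (17,G3,7), (18,G4,8), (19,G3,9), (20,G2,10.5), (20,G4,10.5), (21,G2,12), (22,G2,13.5), (22,G4,13.5), (25,G1,15), (26,G4,16)
Step 2: Sum ranks within each group.
R_1 = 20 (n_1 = 3)
R_2 = 47 (n_2 = 5)
R_3 = 19 (n_3 = 3)
R_4 = 50 (n_4 = 5)
Step 3: H = 12/(N(N+1)) * sum(R_i^2/n_i) - 3(N+1)
     = 12/(16*17) * (20^2/3 + 47^2/5 + 19^2/3 + 50^2/5) - 3*17
     = 0.044118 * 1195.47 - 51
     = 1.741176.
Step 4: Ties present; correction factor C = 1 - 12/(16^3 - 16) = 0.997059. Corrected H = 1.741176 / 0.997059 = 1.746313.
Step 5: Under H0, H ~ chi^2(3); p-value = 0.626687.
Step 6: alpha = 0.1. fail to reject H0.

H = 1.7463, df = 3, p = 0.626687, fail to reject H0.


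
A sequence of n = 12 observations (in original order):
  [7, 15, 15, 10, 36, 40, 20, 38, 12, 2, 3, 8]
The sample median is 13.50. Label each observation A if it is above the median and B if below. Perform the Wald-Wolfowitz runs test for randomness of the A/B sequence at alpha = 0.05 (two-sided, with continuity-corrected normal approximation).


Step 1: Compute median = 13.50; label A = above, B = below.
Labels in order: BAABAAAABBBB  (n_A = 6, n_B = 6)
Step 2: Count runs R = 5.
Step 3: Under H0 (random ordering), E[R] = 2*n_A*n_B/(n_A+n_B) + 1 = 2*6*6/12 + 1 = 7.0000.
        Var[R] = 2*n_A*n_B*(2*n_A*n_B - n_A - n_B) / ((n_A+n_B)^2 * (n_A+n_B-1)) = 4320/1584 = 2.7273.
        SD[R] = 1.6514.
Step 4: Continuity-corrected z = (R + 0.5 - E[R]) / SD[R] = (5 + 0.5 - 7.0000) / 1.6514 = -0.9083.
Step 5: Two-sided p-value via normal approximation = 2*(1 - Phi(|z|)) = 0.363722.
Step 6: alpha = 0.05. fail to reject H0.

R = 5, z = -0.9083, p = 0.363722, fail to reject H0.


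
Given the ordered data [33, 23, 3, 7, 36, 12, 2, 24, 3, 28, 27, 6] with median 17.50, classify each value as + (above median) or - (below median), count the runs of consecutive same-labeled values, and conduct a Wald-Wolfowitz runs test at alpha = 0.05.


Step 1: Compute median = 17.50; label A = above, B = below.
Labels in order: AABBABBABAAB  (n_A = 6, n_B = 6)
Step 2: Count runs R = 8.
Step 3: Under H0 (random ordering), E[R] = 2*n_A*n_B/(n_A+n_B) + 1 = 2*6*6/12 + 1 = 7.0000.
        Var[R] = 2*n_A*n_B*(2*n_A*n_B - n_A - n_B) / ((n_A+n_B)^2 * (n_A+n_B-1)) = 4320/1584 = 2.7273.
        SD[R] = 1.6514.
Step 4: Continuity-corrected z = (R - 0.5 - E[R]) / SD[R] = (8 - 0.5 - 7.0000) / 1.6514 = 0.3028.
Step 5: Two-sided p-value via normal approximation = 2*(1 - Phi(|z|)) = 0.762069.
Step 6: alpha = 0.05. fail to reject H0.

R = 8, z = 0.3028, p = 0.762069, fail to reject H0.


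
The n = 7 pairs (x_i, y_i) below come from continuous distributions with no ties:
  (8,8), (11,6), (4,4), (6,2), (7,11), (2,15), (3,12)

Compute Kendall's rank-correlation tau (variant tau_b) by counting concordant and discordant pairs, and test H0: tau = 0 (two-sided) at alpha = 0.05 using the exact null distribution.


Step 1: Enumerate the 21 unordered pairs (i,j) with i<j and classify each by sign(x_j-x_i) * sign(y_j-y_i).
  (1,2):dx=+3,dy=-2->D; (1,3):dx=-4,dy=-4->C; (1,4):dx=-2,dy=-6->C; (1,5):dx=-1,dy=+3->D
  (1,6):dx=-6,dy=+7->D; (1,7):dx=-5,dy=+4->D; (2,3):dx=-7,dy=-2->C; (2,4):dx=-5,dy=-4->C
  (2,5):dx=-4,dy=+5->D; (2,6):dx=-9,dy=+9->D; (2,7):dx=-8,dy=+6->D; (3,4):dx=+2,dy=-2->D
  (3,5):dx=+3,dy=+7->C; (3,6):dx=-2,dy=+11->D; (3,7):dx=-1,dy=+8->D; (4,5):dx=+1,dy=+9->C
  (4,6):dx=-4,dy=+13->D; (4,7):dx=-3,dy=+10->D; (5,6):dx=-5,dy=+4->D; (5,7):dx=-4,dy=+1->D
  (6,7):dx=+1,dy=-3->D
Step 2: C = 6, D = 15, total pairs = 21.
Step 3: tau = (C - D)/(n(n-1)/2) = (6 - 15)/21 = -0.428571.
Step 4: Exact two-sided p-value (enumerate n! = 5040 permutations of y under H0): p = 0.238889.
Step 5: alpha = 0.05. fail to reject H0.

tau_b = -0.4286 (C=6, D=15), p = 0.238889, fail to reject H0.


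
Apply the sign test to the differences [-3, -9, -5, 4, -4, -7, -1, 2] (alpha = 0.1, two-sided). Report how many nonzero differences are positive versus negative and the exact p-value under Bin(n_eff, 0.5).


Step 1: Discard zero differences. Original n = 8; n_eff = number of nonzero differences = 8.
Nonzero differences (with sign): -3, -9, -5, +4, -4, -7, -1, +2
Step 2: Count signs: positive = 2, negative = 6.
Step 3: Under H0: P(positive) = 0.5, so the number of positives S ~ Bin(8, 0.5).
Step 4: Two-sided exact p-value = sum of Bin(8,0.5) probabilities at or below the observed probability = 0.289062.
Step 5: alpha = 0.1. fail to reject H0.

n_eff = 8, pos = 2, neg = 6, p = 0.289062, fail to reject H0.


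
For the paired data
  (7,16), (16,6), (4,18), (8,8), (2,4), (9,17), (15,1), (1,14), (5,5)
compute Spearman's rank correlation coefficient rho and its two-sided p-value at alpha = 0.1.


Step 1: Rank x and y separately (midranks; no ties here).
rank(x): 7->5, 16->9, 4->3, 8->6, 2->2, 9->7, 15->8, 1->1, 5->4
rank(y): 16->7, 6->4, 18->9, 8->5, 4->2, 17->8, 1->1, 14->6, 5->3
Step 2: d_i = R_x(i) - R_y(i); compute d_i^2.
  (5-7)^2=4, (9-4)^2=25, (3-9)^2=36, (6-5)^2=1, (2-2)^2=0, (7-8)^2=1, (8-1)^2=49, (1-6)^2=25, (4-3)^2=1
sum(d^2) = 142.
Step 3: rho = 1 - 6*142 / (9*(9^2 - 1)) = 1 - 852/720 = -0.183333.
Step 4: Under H0, t = rho * sqrt((n-2)/(1-rho^2)) = -0.4934 ~ t(7).
Step 5: Two-sided p-value from the t-distribution with 7 df = 0.636820.
Step 6: alpha = 0.1. fail to reject H0.

rho = -0.1833, p = 0.636820, fail to reject H0 at alpha = 0.1.


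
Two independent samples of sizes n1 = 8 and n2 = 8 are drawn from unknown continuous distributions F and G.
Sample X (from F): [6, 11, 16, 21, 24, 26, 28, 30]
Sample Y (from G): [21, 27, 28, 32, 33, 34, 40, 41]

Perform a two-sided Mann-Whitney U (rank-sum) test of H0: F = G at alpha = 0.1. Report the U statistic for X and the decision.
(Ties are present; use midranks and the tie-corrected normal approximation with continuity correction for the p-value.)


Step 1: Combine and sort all 16 observations; assign midranks.
sorted (value, group): (6,X), (11,X), (16,X), (21,X), (21,Y), (24,X), (26,X), (27,Y), (28,X), (28,Y), (30,X), (32,Y), (33,Y), (34,Y), (40,Y), (41,Y)
ranks: 6->1, 11->2, 16->3, 21->4.5, 21->4.5, 24->6, 26->7, 27->8, 28->9.5, 28->9.5, 30->11, 32->12, 33->13, 34->14, 40->15, 41->16
Step 2: Rank sum for X: R1 = 1 + 2 + 3 + 4.5 + 6 + 7 + 9.5 + 11 = 44.
Step 3: U_X = R1 - n1(n1+1)/2 = 44 - 8*9/2 = 44 - 36 = 8.
       U_Y = n1*n2 - U_X = 64 - 8 = 56.
Step 4: Ties are present, so use the tie-corrected normal approximation (with continuity correction) for the p-value.
Step 5: p-value = 0.013450; compare to alpha = 0.1. reject H0.

U_X = 8, p = 0.013450, reject H0 at alpha = 0.1.


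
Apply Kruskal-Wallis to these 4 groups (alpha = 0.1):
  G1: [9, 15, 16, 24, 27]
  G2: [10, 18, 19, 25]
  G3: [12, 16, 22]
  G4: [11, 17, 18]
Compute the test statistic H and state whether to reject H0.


Step 1: Combine all N = 15 observations and assign midranks.
sorted (value, group, rank): (9,G1,1), (10,G2,2), (11,G4,3), (12,G3,4), (15,G1,5), (16,G1,6.5), (16,G3,6.5), (17,G4,8), (18,G2,9.5), (18,G4,9.5), (19,G2,11), (22,G3,12), (24,G1,13), (25,G2,14), (27,G1,15)
Step 2: Sum ranks within each group.
R_1 = 40.5 (n_1 = 5)
R_2 = 36.5 (n_2 = 4)
R_3 = 22.5 (n_3 = 3)
R_4 = 20.5 (n_4 = 3)
Step 3: H = 12/(N(N+1)) * sum(R_i^2/n_i) - 3(N+1)
     = 12/(15*16) * (40.5^2/5 + 36.5^2/4 + 22.5^2/3 + 20.5^2/3) - 3*16
     = 0.050000 * 969.946 - 48
     = 0.497292.
Step 4: Ties present; correction factor C = 1 - 12/(15^3 - 15) = 0.996429. Corrected H = 0.497292 / 0.996429 = 0.499074.
Step 5: Under H0, H ~ chi^2(3); p-value = 0.919095.
Step 6: alpha = 0.1. fail to reject H0.

H = 0.4991, df = 3, p = 0.919095, fail to reject H0.


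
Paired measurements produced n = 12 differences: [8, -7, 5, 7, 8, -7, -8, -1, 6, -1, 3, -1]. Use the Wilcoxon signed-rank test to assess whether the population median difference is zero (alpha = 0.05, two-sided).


Step 1: Drop any zero differences (none here) and take |d_i|.
|d| = [8, 7, 5, 7, 8, 7, 8, 1, 6, 1, 3, 1]
Step 2: Midrank |d_i| (ties get averaged ranks).
ranks: |8|->11, |7|->8, |5|->5, |7|->8, |8|->11, |7|->8, |8|->11, |1|->2, |6|->6, |1|->2, |3|->4, |1|->2
Step 3: Attach original signs; sum ranks with positive sign and with negative sign.
W+ = 11 + 5 + 8 + 11 + 6 + 4 = 45
W- = 8 + 8 + 11 + 2 + 2 + 2 = 33
(Check: W+ + W- = 78 should equal n(n+1)/2 = 78.)
Step 4: Test statistic W = min(W+, W-) = 33.
Step 5: Ties in |d|, so use the tie-corrected normal approximation.
        E[W] = n(n+1)/4 = 12*13/4 = 39.
        Tie groups: |d|=1 (t=3), |d|=7 (t=3), |d|=8 (t=3); sum(t^3 - t) = 72.
        Var[W] = n(n+1)(2n+1)/24 - sum(t^3-t)/48 = 3900/24 - 72/48 = 161.
        z = (W - E[W]) / sqrt(Var[W]) = (33 - 39) / 12.6886 = -0.4729.
        Two-sided p = 2*Phi(z) = 0.636309.
Step 6: alpha = 0.05. fail to reject H0.

W+ = 45, W- = 33, W = min = 33, p = 0.636309, fail to reject H0.


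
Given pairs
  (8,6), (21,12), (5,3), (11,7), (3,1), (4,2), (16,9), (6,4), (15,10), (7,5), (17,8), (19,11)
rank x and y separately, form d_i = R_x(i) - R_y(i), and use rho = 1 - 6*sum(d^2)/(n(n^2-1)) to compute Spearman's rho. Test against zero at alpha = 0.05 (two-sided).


Step 1: Rank x and y separately (midranks; no ties here).
rank(x): 8->6, 21->12, 5->3, 11->7, 3->1, 4->2, 16->9, 6->4, 15->8, 7->5, 17->10, 19->11
rank(y): 6->6, 12->12, 3->3, 7->7, 1->1, 2->2, 9->9, 4->4, 10->10, 5->5, 8->8, 11->11
Step 2: d_i = R_x(i) - R_y(i); compute d_i^2.
  (6-6)^2=0, (12-12)^2=0, (3-3)^2=0, (7-7)^2=0, (1-1)^2=0, (2-2)^2=0, (9-9)^2=0, (4-4)^2=0, (8-10)^2=4, (5-5)^2=0, (10-8)^2=4, (11-11)^2=0
sum(d^2) = 8.
Step 3: rho = 1 - 6*8 / (12*(12^2 - 1)) = 1 - 48/1716 = 0.972028.
Step 4: Under H0, t = rho * sqrt((n-2)/(1-rho^2)) = 13.0876 ~ t(10).
Step 5: Two-sided p-value from the t-distribution with 10 df = 0.000000.
Step 6: alpha = 0.05. reject H0.

rho = 0.9720, p = 0.000000, reject H0 at alpha = 0.05.


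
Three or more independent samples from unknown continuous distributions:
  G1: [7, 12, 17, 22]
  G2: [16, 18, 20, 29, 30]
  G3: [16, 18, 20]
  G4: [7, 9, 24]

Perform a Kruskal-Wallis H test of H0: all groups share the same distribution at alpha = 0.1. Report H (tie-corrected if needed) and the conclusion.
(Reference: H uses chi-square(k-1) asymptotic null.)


Step 1: Combine all N = 15 observations and assign midranks.
sorted (value, group, rank): (7,G1,1.5), (7,G4,1.5), (9,G4,3), (12,G1,4), (16,G2,5.5), (16,G3,5.5), (17,G1,7), (18,G2,8.5), (18,G3,8.5), (20,G2,10.5), (20,G3,10.5), (22,G1,12), (24,G4,13), (29,G2,14), (30,G2,15)
Step 2: Sum ranks within each group.
R_1 = 24.5 (n_1 = 4)
R_2 = 53.5 (n_2 = 5)
R_3 = 24.5 (n_3 = 3)
R_4 = 17.5 (n_4 = 3)
Step 3: H = 12/(N(N+1)) * sum(R_i^2/n_i) - 3(N+1)
     = 12/(15*16) * (24.5^2/4 + 53.5^2/5 + 24.5^2/3 + 17.5^2/3) - 3*16
     = 0.050000 * 1024.68 - 48
     = 3.233958.
Step 4: Ties present; correction factor C = 1 - 24/(15^3 - 15) = 0.992857. Corrected H = 3.233958 / 0.992857 = 3.257224.
Step 5: Under H0, H ~ chi^2(3); p-value = 0.353641.
Step 6: alpha = 0.1. fail to reject H0.

H = 3.2572, df = 3, p = 0.353641, fail to reject H0.


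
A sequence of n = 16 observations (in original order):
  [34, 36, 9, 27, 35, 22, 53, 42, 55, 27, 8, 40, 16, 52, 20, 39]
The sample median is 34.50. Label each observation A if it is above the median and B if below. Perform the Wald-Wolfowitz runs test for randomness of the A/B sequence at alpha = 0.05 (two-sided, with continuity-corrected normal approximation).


Step 1: Compute median = 34.50; label A = above, B = below.
Labels in order: BABBABAAABBABABA  (n_A = 8, n_B = 8)
Step 2: Count runs R = 12.
Step 3: Under H0 (random ordering), E[R] = 2*n_A*n_B/(n_A+n_B) + 1 = 2*8*8/16 + 1 = 9.0000.
        Var[R] = 2*n_A*n_B*(2*n_A*n_B - n_A - n_B) / ((n_A+n_B)^2 * (n_A+n_B-1)) = 14336/3840 = 3.7333.
        SD[R] = 1.9322.
Step 4: Continuity-corrected z = (R - 0.5 - E[R]) / SD[R] = (12 - 0.5 - 9.0000) / 1.9322 = 1.2939.
Step 5: Two-sided p-value via normal approximation = 2*(1 - Phi(|z|)) = 0.195709.
Step 6: alpha = 0.05. fail to reject H0.

R = 12, z = 1.2939, p = 0.195709, fail to reject H0.


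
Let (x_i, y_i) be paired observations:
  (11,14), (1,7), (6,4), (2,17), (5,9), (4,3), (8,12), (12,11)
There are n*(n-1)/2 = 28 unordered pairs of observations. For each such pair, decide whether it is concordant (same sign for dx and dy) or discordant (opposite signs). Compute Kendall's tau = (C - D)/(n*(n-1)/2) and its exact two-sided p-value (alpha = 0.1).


Step 1: Enumerate the 28 unordered pairs (i,j) with i<j and classify each by sign(x_j-x_i) * sign(y_j-y_i).
  (1,2):dx=-10,dy=-7->C; (1,3):dx=-5,dy=-10->C; (1,4):dx=-9,dy=+3->D; (1,5):dx=-6,dy=-5->C
  (1,6):dx=-7,dy=-11->C; (1,7):dx=-3,dy=-2->C; (1,8):dx=+1,dy=-3->D; (2,3):dx=+5,dy=-3->D
  (2,4):dx=+1,dy=+10->C; (2,5):dx=+4,dy=+2->C; (2,6):dx=+3,dy=-4->D; (2,7):dx=+7,dy=+5->C
  (2,8):dx=+11,dy=+4->C; (3,4):dx=-4,dy=+13->D; (3,5):dx=-1,dy=+5->D; (3,6):dx=-2,dy=-1->C
  (3,7):dx=+2,dy=+8->C; (3,8):dx=+6,dy=+7->C; (4,5):dx=+3,dy=-8->D; (4,6):dx=+2,dy=-14->D
  (4,7):dx=+6,dy=-5->D; (4,8):dx=+10,dy=-6->D; (5,6):dx=-1,dy=-6->C; (5,7):dx=+3,dy=+3->C
  (5,8):dx=+7,dy=+2->C; (6,7):dx=+4,dy=+9->C; (6,8):dx=+8,dy=+8->C; (7,8):dx=+4,dy=-1->D
Step 2: C = 17, D = 11, total pairs = 28.
Step 3: tau = (C - D)/(n(n-1)/2) = (17 - 11)/28 = 0.214286.
Step 4: Exact two-sided p-value (enumerate n! = 40320 permutations of y under H0): p = 0.548413.
Step 5: alpha = 0.1. fail to reject H0.

tau_b = 0.2143 (C=17, D=11), p = 0.548413, fail to reject H0.


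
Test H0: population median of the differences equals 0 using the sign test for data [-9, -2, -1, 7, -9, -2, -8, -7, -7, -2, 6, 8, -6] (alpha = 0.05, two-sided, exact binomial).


Step 1: Discard zero differences. Original n = 13; n_eff = number of nonzero differences = 13.
Nonzero differences (with sign): -9, -2, -1, +7, -9, -2, -8, -7, -7, -2, +6, +8, -6
Step 2: Count signs: positive = 3, negative = 10.
Step 3: Under H0: P(positive) = 0.5, so the number of positives S ~ Bin(13, 0.5).
Step 4: Two-sided exact p-value = sum of Bin(13,0.5) probabilities at or below the observed probability = 0.092285.
Step 5: alpha = 0.05. fail to reject H0.

n_eff = 13, pos = 3, neg = 10, p = 0.092285, fail to reject H0.


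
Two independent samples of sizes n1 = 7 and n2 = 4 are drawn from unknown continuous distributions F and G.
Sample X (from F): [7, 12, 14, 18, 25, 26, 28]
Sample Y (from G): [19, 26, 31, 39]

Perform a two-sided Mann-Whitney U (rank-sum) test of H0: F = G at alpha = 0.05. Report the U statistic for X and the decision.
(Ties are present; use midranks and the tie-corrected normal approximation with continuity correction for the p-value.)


Step 1: Combine and sort all 11 observations; assign midranks.
sorted (value, group): (7,X), (12,X), (14,X), (18,X), (19,Y), (25,X), (26,X), (26,Y), (28,X), (31,Y), (39,Y)
ranks: 7->1, 12->2, 14->3, 18->4, 19->5, 25->6, 26->7.5, 26->7.5, 28->9, 31->10, 39->11
Step 2: Rank sum for X: R1 = 1 + 2 + 3 + 4 + 6 + 7.5 + 9 = 32.5.
Step 3: U_X = R1 - n1(n1+1)/2 = 32.5 - 7*8/2 = 32.5 - 28 = 4.5.
       U_Y = n1*n2 - U_X = 28 - 4.5 = 23.5.
Step 4: Ties are present, so use the tie-corrected normal approximation (with continuity correction) for the p-value.
Step 5: p-value = 0.088247; compare to alpha = 0.05. fail to reject H0.

U_X = 4.5, p = 0.088247, fail to reject H0 at alpha = 0.05.


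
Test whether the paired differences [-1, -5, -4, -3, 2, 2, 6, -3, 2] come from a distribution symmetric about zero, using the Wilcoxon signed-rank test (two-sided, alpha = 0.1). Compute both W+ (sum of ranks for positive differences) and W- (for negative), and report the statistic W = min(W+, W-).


Step 1: Drop any zero differences (none here) and take |d_i|.
|d| = [1, 5, 4, 3, 2, 2, 6, 3, 2]
Step 2: Midrank |d_i| (ties get averaged ranks).
ranks: |1|->1, |5|->8, |4|->7, |3|->5.5, |2|->3, |2|->3, |6|->9, |3|->5.5, |2|->3
Step 3: Attach original signs; sum ranks with positive sign and with negative sign.
W+ = 3 + 3 + 9 + 3 = 18
W- = 1 + 8 + 7 + 5.5 + 5.5 = 27
(Check: W+ + W- = 45 should equal n(n+1)/2 = 45.)
Step 4: Test statistic W = min(W+, W-) = 18.
Step 5: Ties in |d|, so use the tie-corrected normal approximation.
        E[W] = n(n+1)/4 = 9*10/4 = 22.5.
        Tie groups: |d|=2 (t=3), |d|=3 (t=2); sum(t^3 - t) = 30.
        Var[W] = n(n+1)(2n+1)/24 - sum(t^3-t)/48 = 1710/24 - 30/48 = 70.625.
        z = (W - E[W]) / sqrt(Var[W]) = (18 - 22.5) / 8.4039 = -0.5355.
        Two-sided p = 2*Phi(z) = 0.592326.
Step 6: alpha = 0.1. fail to reject H0.

W+ = 18, W- = 27, W = min = 18, p = 0.592326, fail to reject H0.


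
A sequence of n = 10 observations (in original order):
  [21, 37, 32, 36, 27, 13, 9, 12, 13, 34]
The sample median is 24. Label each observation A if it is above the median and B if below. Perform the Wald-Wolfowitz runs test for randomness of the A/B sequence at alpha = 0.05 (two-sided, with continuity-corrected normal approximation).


Step 1: Compute median = 24; label A = above, B = below.
Labels in order: BAAAABBBBA  (n_A = 5, n_B = 5)
Step 2: Count runs R = 4.
Step 3: Under H0 (random ordering), E[R] = 2*n_A*n_B/(n_A+n_B) + 1 = 2*5*5/10 + 1 = 6.0000.
        Var[R] = 2*n_A*n_B*(2*n_A*n_B - n_A - n_B) / ((n_A+n_B)^2 * (n_A+n_B-1)) = 2000/900 = 2.2222.
        SD[R] = 1.4907.
Step 4: Continuity-corrected z = (R + 0.5 - E[R]) / SD[R] = (4 + 0.5 - 6.0000) / 1.4907 = -1.0062.
Step 5: Two-sided p-value via normal approximation = 2*(1 - Phi(|z|)) = 0.314305.
Step 6: alpha = 0.05. fail to reject H0.

R = 4, z = -1.0062, p = 0.314305, fail to reject H0.


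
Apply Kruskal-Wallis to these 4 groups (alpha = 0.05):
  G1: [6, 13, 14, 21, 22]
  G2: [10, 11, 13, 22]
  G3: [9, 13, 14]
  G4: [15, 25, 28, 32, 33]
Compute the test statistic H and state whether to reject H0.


Step 1: Combine all N = 17 observations and assign midranks.
sorted (value, group, rank): (6,G1,1), (9,G3,2), (10,G2,3), (11,G2,4), (13,G1,6), (13,G2,6), (13,G3,6), (14,G1,8.5), (14,G3,8.5), (15,G4,10), (21,G1,11), (22,G1,12.5), (22,G2,12.5), (25,G4,14), (28,G4,15), (32,G4,16), (33,G4,17)
Step 2: Sum ranks within each group.
R_1 = 39 (n_1 = 5)
R_2 = 25.5 (n_2 = 4)
R_3 = 16.5 (n_3 = 3)
R_4 = 72 (n_4 = 5)
Step 3: H = 12/(N(N+1)) * sum(R_i^2/n_i) - 3(N+1)
     = 12/(17*18) * (39^2/5 + 25.5^2/4 + 16.5^2/3 + 72^2/5) - 3*18
     = 0.039216 * 1594.31 - 54
     = 8.522059.
Step 4: Ties present; correction factor C = 1 - 36/(17^3 - 17) = 0.992647. Corrected H = 8.522059 / 0.992647 = 8.585185.
Step 5: Under H0, H ~ chi^2(3); p-value = 0.035346.
Step 6: alpha = 0.05. reject H0.

H = 8.5852, df = 3, p = 0.035346, reject H0.


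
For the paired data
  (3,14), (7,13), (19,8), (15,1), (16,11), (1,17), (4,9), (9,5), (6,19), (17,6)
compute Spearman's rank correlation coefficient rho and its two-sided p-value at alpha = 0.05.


Step 1: Rank x and y separately (midranks; no ties here).
rank(x): 3->2, 7->5, 19->10, 15->7, 16->8, 1->1, 4->3, 9->6, 6->4, 17->9
rank(y): 14->8, 13->7, 8->4, 1->1, 11->6, 17->9, 9->5, 5->2, 19->10, 6->3
Step 2: d_i = R_x(i) - R_y(i); compute d_i^2.
  (2-8)^2=36, (5-7)^2=4, (10-4)^2=36, (7-1)^2=36, (8-6)^2=4, (1-9)^2=64, (3-5)^2=4, (6-2)^2=16, (4-10)^2=36, (9-3)^2=36
sum(d^2) = 272.
Step 3: rho = 1 - 6*272 / (10*(10^2 - 1)) = 1 - 1632/990 = -0.648485.
Step 4: Under H0, t = rho * sqrt((n-2)/(1-rho^2)) = -2.4095 ~ t(8).
Step 5: Two-sided p-value from the t-distribution with 8 df = 0.042540.
Step 6: alpha = 0.05. reject H0.

rho = -0.6485, p = 0.042540, reject H0 at alpha = 0.05.


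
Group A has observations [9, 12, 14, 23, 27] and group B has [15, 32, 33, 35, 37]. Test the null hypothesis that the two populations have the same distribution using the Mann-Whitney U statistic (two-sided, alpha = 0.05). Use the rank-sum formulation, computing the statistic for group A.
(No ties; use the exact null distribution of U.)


Step 1: Combine and sort all 10 observations; assign midranks.
sorted (value, group): (9,X), (12,X), (14,X), (15,Y), (23,X), (27,X), (32,Y), (33,Y), (35,Y), (37,Y)
ranks: 9->1, 12->2, 14->3, 15->4, 23->5, 27->6, 32->7, 33->8, 35->9, 37->10
Step 2: Rank sum for X: R1 = 1 + 2 + 3 + 5 + 6 = 17.
Step 3: U_X = R1 - n1(n1+1)/2 = 17 - 5*6/2 = 17 - 15 = 2.
       U_Y = n1*n2 - U_X = 25 - 2 = 23.
Step 4: No ties, so the exact null distribution of U (based on enumerating the C(10,5) = 252 equally likely rank assignments) gives the two-sided p-value.
Step 5: p-value = 0.031746; compare to alpha = 0.05. reject H0.

U_X = 2, p = 0.031746, reject H0 at alpha = 0.05.


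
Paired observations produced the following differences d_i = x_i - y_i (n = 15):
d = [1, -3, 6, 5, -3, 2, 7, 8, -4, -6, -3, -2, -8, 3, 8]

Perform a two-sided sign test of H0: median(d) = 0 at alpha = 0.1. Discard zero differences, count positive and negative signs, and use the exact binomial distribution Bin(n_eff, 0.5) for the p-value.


Step 1: Discard zero differences. Original n = 15; n_eff = number of nonzero differences = 15.
Nonzero differences (with sign): +1, -3, +6, +5, -3, +2, +7, +8, -4, -6, -3, -2, -8, +3, +8
Step 2: Count signs: positive = 8, negative = 7.
Step 3: Under H0: P(positive) = 0.5, so the number of positives S ~ Bin(15, 0.5).
Step 4: Two-sided exact p-value = sum of Bin(15,0.5) probabilities at or below the observed probability = 1.000000.
Step 5: alpha = 0.1. fail to reject H0.

n_eff = 15, pos = 8, neg = 7, p = 1.000000, fail to reject H0.


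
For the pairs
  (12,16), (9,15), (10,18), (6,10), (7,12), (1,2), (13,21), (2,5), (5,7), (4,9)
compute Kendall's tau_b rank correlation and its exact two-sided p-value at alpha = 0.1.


Step 1: Enumerate the 45 unordered pairs (i,j) with i<j and classify each by sign(x_j-x_i) * sign(y_j-y_i).
  (1,2):dx=-3,dy=-1->C; (1,3):dx=-2,dy=+2->D; (1,4):dx=-6,dy=-6->C; (1,5):dx=-5,dy=-4->C
  (1,6):dx=-11,dy=-14->C; (1,7):dx=+1,dy=+5->C; (1,8):dx=-10,dy=-11->C; (1,9):dx=-7,dy=-9->C
  (1,10):dx=-8,dy=-7->C; (2,3):dx=+1,dy=+3->C; (2,4):dx=-3,dy=-5->C; (2,5):dx=-2,dy=-3->C
  (2,6):dx=-8,dy=-13->C; (2,7):dx=+4,dy=+6->C; (2,8):dx=-7,dy=-10->C; (2,9):dx=-4,dy=-8->C
  (2,10):dx=-5,dy=-6->C; (3,4):dx=-4,dy=-8->C; (3,5):dx=-3,dy=-6->C; (3,6):dx=-9,dy=-16->C
  (3,7):dx=+3,dy=+3->C; (3,8):dx=-8,dy=-13->C; (3,9):dx=-5,dy=-11->C; (3,10):dx=-6,dy=-9->C
  (4,5):dx=+1,dy=+2->C; (4,6):dx=-5,dy=-8->C; (4,7):dx=+7,dy=+11->C; (4,8):dx=-4,dy=-5->C
  (4,9):dx=-1,dy=-3->C; (4,10):dx=-2,dy=-1->C; (5,6):dx=-6,dy=-10->C; (5,7):dx=+6,dy=+9->C
  (5,8):dx=-5,dy=-7->C; (5,9):dx=-2,dy=-5->C; (5,10):dx=-3,dy=-3->C; (6,7):dx=+12,dy=+19->C
  (6,8):dx=+1,dy=+3->C; (6,9):dx=+4,dy=+5->C; (6,10):dx=+3,dy=+7->C; (7,8):dx=-11,dy=-16->C
  (7,9):dx=-8,dy=-14->C; (7,10):dx=-9,dy=-12->C; (8,9):dx=+3,dy=+2->C; (8,10):dx=+2,dy=+4->C
  (9,10):dx=-1,dy=+2->D
Step 2: C = 43, D = 2, total pairs = 45.
Step 3: tau = (C - D)/(n(n-1)/2) = (43 - 2)/45 = 0.911111.
Step 4: Exact two-sided p-value (enumerate n! = 3628800 permutations of y under H0): p = 0.000030.
Step 5: alpha = 0.1. reject H0.

tau_b = 0.9111 (C=43, D=2), p = 0.000030, reject H0.


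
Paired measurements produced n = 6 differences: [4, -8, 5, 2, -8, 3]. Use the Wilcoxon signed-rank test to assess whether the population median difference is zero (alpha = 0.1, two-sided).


Step 1: Drop any zero differences (none here) and take |d_i|.
|d| = [4, 8, 5, 2, 8, 3]
Step 2: Midrank |d_i| (ties get averaged ranks).
ranks: |4|->3, |8|->5.5, |5|->4, |2|->1, |8|->5.5, |3|->2
Step 3: Attach original signs; sum ranks with positive sign and with negative sign.
W+ = 3 + 4 + 1 + 2 = 10
W- = 5.5 + 5.5 = 11
(Check: W+ + W- = 21 should equal n(n+1)/2 = 21.)
Step 4: Test statistic W = min(W+, W-) = 10.
Step 5: Ties in |d|, so use the tie-corrected normal approximation.
        E[W] = n(n+1)/4 = 6*7/4 = 10.5.
        Tie groups: |d|=8 (t=2); sum(t^3 - t) = 6.
        Var[W] = n(n+1)(2n+1)/24 - sum(t^3-t)/48 = 546/24 - 6/48 = 22.625.
        z = (W - E[W]) / sqrt(Var[W]) = (10 - 10.5) / 4.7566 = -0.1051.
        Two-sided p = 2*Phi(z) = 0.916282.
Step 6: alpha = 0.1. fail to reject H0.

W+ = 10, W- = 11, W = min = 10, p = 0.916282, fail to reject H0.


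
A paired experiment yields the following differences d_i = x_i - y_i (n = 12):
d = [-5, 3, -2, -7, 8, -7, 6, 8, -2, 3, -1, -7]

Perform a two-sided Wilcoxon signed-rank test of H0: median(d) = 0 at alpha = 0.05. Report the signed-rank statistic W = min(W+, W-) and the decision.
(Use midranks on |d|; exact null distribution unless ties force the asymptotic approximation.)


Step 1: Drop any zero differences (none here) and take |d_i|.
|d| = [5, 3, 2, 7, 8, 7, 6, 8, 2, 3, 1, 7]
Step 2: Midrank |d_i| (ties get averaged ranks).
ranks: |5|->6, |3|->4.5, |2|->2.5, |7|->9, |8|->11.5, |7|->9, |6|->7, |8|->11.5, |2|->2.5, |3|->4.5, |1|->1, |7|->9
Step 3: Attach original signs; sum ranks with positive sign and with negative sign.
W+ = 4.5 + 11.5 + 7 + 11.5 + 4.5 = 39
W- = 6 + 2.5 + 9 + 9 + 2.5 + 1 + 9 = 39
(Check: W+ + W- = 78 should equal n(n+1)/2 = 78.)
Step 4: Test statistic W = min(W+, W-) = 39.
Step 5: Ties in |d|, so use the tie-corrected normal approximation.
        E[W] = n(n+1)/4 = 12*13/4 = 39.
        Tie groups: |d|=2 (t=2), |d|=3 (t=2), |d|=7 (t=3), |d|=8 (t=2); sum(t^3 - t) = 42.
        Var[W] = n(n+1)(2n+1)/24 - sum(t^3-t)/48 = 3900/24 - 42/48 = 161.625.
        z = (W - E[W]) / sqrt(Var[W]) = (39 - 39) / 12.7132 = 0.0000.
        Two-sided p = 2*Phi(z) = 1.000000.
Step 6: alpha = 0.05. fail to reject H0.

W+ = 39, W- = 39, W = min = 39, p = 1.000000, fail to reject H0.


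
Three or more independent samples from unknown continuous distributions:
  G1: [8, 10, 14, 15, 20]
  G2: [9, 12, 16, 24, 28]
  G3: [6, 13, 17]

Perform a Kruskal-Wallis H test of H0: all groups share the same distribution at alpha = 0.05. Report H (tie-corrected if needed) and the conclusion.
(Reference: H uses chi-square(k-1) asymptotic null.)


Step 1: Combine all N = 13 observations and assign midranks.
sorted (value, group, rank): (6,G3,1), (8,G1,2), (9,G2,3), (10,G1,4), (12,G2,5), (13,G3,6), (14,G1,7), (15,G1,8), (16,G2,9), (17,G3,10), (20,G1,11), (24,G2,12), (28,G2,13)
Step 2: Sum ranks within each group.
R_1 = 32 (n_1 = 5)
R_2 = 42 (n_2 = 5)
R_3 = 17 (n_3 = 3)
Step 3: H = 12/(N(N+1)) * sum(R_i^2/n_i) - 3(N+1)
     = 12/(13*14) * (32^2/5 + 42^2/5 + 17^2/3) - 3*14
     = 0.065934 * 653.933 - 42
     = 1.116484.
Step 4: No ties, so H is used without correction.
Step 5: Under H0, H ~ chi^2(2); p-value = 0.572214.
Step 6: alpha = 0.05. fail to reject H0.

H = 1.1165, df = 2, p = 0.572214, fail to reject H0.


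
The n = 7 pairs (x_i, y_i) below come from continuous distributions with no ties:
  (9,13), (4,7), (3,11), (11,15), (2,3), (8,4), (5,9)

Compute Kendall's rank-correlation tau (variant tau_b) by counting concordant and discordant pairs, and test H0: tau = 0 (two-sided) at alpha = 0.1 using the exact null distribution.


Step 1: Enumerate the 21 unordered pairs (i,j) with i<j and classify each by sign(x_j-x_i) * sign(y_j-y_i).
  (1,2):dx=-5,dy=-6->C; (1,3):dx=-6,dy=-2->C; (1,4):dx=+2,dy=+2->C; (1,5):dx=-7,dy=-10->C
  (1,6):dx=-1,dy=-9->C; (1,7):dx=-4,dy=-4->C; (2,3):dx=-1,dy=+4->D; (2,4):dx=+7,dy=+8->C
  (2,5):dx=-2,dy=-4->C; (2,6):dx=+4,dy=-3->D; (2,7):dx=+1,dy=+2->C; (3,4):dx=+8,dy=+4->C
  (3,5):dx=-1,dy=-8->C; (3,6):dx=+5,dy=-7->D; (3,7):dx=+2,dy=-2->D; (4,5):dx=-9,dy=-12->C
  (4,6):dx=-3,dy=-11->C; (4,7):dx=-6,dy=-6->C; (5,6):dx=+6,dy=+1->C; (5,7):dx=+3,dy=+6->C
  (6,7):dx=-3,dy=+5->D
Step 2: C = 16, D = 5, total pairs = 21.
Step 3: tau = (C - D)/(n(n-1)/2) = (16 - 5)/21 = 0.523810.
Step 4: Exact two-sided p-value (enumerate n! = 5040 permutations of y under H0): p = 0.136111.
Step 5: alpha = 0.1. fail to reject H0.

tau_b = 0.5238 (C=16, D=5), p = 0.136111, fail to reject H0.


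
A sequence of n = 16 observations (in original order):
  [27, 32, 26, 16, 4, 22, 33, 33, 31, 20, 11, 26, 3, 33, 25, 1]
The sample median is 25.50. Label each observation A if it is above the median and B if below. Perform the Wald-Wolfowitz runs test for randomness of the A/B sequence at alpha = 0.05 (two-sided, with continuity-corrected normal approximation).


Step 1: Compute median = 25.50; label A = above, B = below.
Labels in order: AAABBBAAABBABABB  (n_A = 8, n_B = 8)
Step 2: Count runs R = 8.
Step 3: Under H0 (random ordering), E[R] = 2*n_A*n_B/(n_A+n_B) + 1 = 2*8*8/16 + 1 = 9.0000.
        Var[R] = 2*n_A*n_B*(2*n_A*n_B - n_A - n_B) / ((n_A+n_B)^2 * (n_A+n_B-1)) = 14336/3840 = 3.7333.
        SD[R] = 1.9322.
Step 4: Continuity-corrected z = (R + 0.5 - E[R]) / SD[R] = (8 + 0.5 - 9.0000) / 1.9322 = -0.2588.
Step 5: Two-sided p-value via normal approximation = 2*(1 - Phi(|z|)) = 0.795809.
Step 6: alpha = 0.05. fail to reject H0.

R = 8, z = -0.2588, p = 0.795809, fail to reject H0.


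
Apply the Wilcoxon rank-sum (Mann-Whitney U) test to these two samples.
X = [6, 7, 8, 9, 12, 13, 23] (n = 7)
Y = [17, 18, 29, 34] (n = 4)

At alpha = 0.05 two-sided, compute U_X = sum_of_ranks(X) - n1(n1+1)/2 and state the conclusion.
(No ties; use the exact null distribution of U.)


Step 1: Combine and sort all 11 observations; assign midranks.
sorted (value, group): (6,X), (7,X), (8,X), (9,X), (12,X), (13,X), (17,Y), (18,Y), (23,X), (29,Y), (34,Y)
ranks: 6->1, 7->2, 8->3, 9->4, 12->5, 13->6, 17->7, 18->8, 23->9, 29->10, 34->11
Step 2: Rank sum for X: R1 = 1 + 2 + 3 + 4 + 5 + 6 + 9 = 30.
Step 3: U_X = R1 - n1(n1+1)/2 = 30 - 7*8/2 = 30 - 28 = 2.
       U_Y = n1*n2 - U_X = 28 - 2 = 26.
Step 4: No ties, so the exact null distribution of U (based on enumerating the C(11,7) = 330 equally likely rank assignments) gives the two-sided p-value.
Step 5: p-value = 0.024242; compare to alpha = 0.05. reject H0.

U_X = 2, p = 0.024242, reject H0 at alpha = 0.05.


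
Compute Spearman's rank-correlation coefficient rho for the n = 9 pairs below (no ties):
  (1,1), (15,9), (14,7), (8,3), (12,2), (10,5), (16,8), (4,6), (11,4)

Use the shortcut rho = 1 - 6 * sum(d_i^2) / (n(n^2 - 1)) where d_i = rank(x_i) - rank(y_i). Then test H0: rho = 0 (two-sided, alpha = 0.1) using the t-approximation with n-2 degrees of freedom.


Step 1: Rank x and y separately (midranks; no ties here).
rank(x): 1->1, 15->8, 14->7, 8->3, 12->6, 10->4, 16->9, 4->2, 11->5
rank(y): 1->1, 9->9, 7->7, 3->3, 2->2, 5->5, 8->8, 6->6, 4->4
Step 2: d_i = R_x(i) - R_y(i); compute d_i^2.
  (1-1)^2=0, (8-9)^2=1, (7-7)^2=0, (3-3)^2=0, (6-2)^2=16, (4-5)^2=1, (9-8)^2=1, (2-6)^2=16, (5-4)^2=1
sum(d^2) = 36.
Step 3: rho = 1 - 6*36 / (9*(9^2 - 1)) = 1 - 216/720 = 0.700000.
Step 4: Under H0, t = rho * sqrt((n-2)/(1-rho^2)) = 2.5934 ~ t(7).
Step 5: Two-sided p-value from the t-distribution with 7 df = 0.035770.
Step 6: alpha = 0.1. reject H0.

rho = 0.7000, p = 0.035770, reject H0 at alpha = 0.1.


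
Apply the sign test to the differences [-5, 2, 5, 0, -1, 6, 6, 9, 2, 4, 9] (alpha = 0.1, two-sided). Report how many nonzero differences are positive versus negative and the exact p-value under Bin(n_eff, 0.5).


Step 1: Discard zero differences. Original n = 11; n_eff = number of nonzero differences = 10.
Nonzero differences (with sign): -5, +2, +5, -1, +6, +6, +9, +2, +4, +9
Step 2: Count signs: positive = 8, negative = 2.
Step 3: Under H0: P(positive) = 0.5, so the number of positives S ~ Bin(10, 0.5).
Step 4: Two-sided exact p-value = sum of Bin(10,0.5) probabilities at or below the observed probability = 0.109375.
Step 5: alpha = 0.1. fail to reject H0.

n_eff = 10, pos = 8, neg = 2, p = 0.109375, fail to reject H0.


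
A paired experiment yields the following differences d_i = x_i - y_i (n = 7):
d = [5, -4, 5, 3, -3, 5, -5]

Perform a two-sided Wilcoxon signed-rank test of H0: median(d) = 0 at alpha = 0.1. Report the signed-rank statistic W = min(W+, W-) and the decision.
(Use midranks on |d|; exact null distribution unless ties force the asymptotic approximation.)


Step 1: Drop any zero differences (none here) and take |d_i|.
|d| = [5, 4, 5, 3, 3, 5, 5]
Step 2: Midrank |d_i| (ties get averaged ranks).
ranks: |5|->5.5, |4|->3, |5|->5.5, |3|->1.5, |3|->1.5, |5|->5.5, |5|->5.5
Step 3: Attach original signs; sum ranks with positive sign and with negative sign.
W+ = 5.5 + 5.5 + 1.5 + 5.5 = 18
W- = 3 + 1.5 + 5.5 = 10
(Check: W+ + W- = 28 should equal n(n+1)/2 = 28.)
Step 4: Test statistic W = min(W+, W-) = 10.
Step 5: Ties in |d|, so use the tie-corrected normal approximation.
        E[W] = n(n+1)/4 = 7*8/4 = 14.
        Tie groups: |d|=3 (t=2), |d|=5 (t=4); sum(t^3 - t) = 66.
        Var[W] = n(n+1)(2n+1)/24 - sum(t^3-t)/48 = 840/24 - 66/48 = 33.625.
        z = (W - E[W]) / sqrt(Var[W]) = (10 - 14) / 5.7987 = -0.6898.
        Two-sided p = 2*Phi(z) = 0.490314.
Step 6: alpha = 0.1. fail to reject H0.

W+ = 18, W- = 10, W = min = 10, p = 0.490314, fail to reject H0.


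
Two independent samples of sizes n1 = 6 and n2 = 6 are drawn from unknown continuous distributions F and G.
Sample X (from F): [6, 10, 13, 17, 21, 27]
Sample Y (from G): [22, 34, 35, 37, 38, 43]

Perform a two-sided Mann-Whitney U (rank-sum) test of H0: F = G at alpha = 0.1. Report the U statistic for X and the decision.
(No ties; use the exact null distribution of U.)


Step 1: Combine and sort all 12 observations; assign midranks.
sorted (value, group): (6,X), (10,X), (13,X), (17,X), (21,X), (22,Y), (27,X), (34,Y), (35,Y), (37,Y), (38,Y), (43,Y)
ranks: 6->1, 10->2, 13->3, 17->4, 21->5, 22->6, 27->7, 34->8, 35->9, 37->10, 38->11, 43->12
Step 2: Rank sum for X: R1 = 1 + 2 + 3 + 4 + 5 + 7 = 22.
Step 3: U_X = R1 - n1(n1+1)/2 = 22 - 6*7/2 = 22 - 21 = 1.
       U_Y = n1*n2 - U_X = 36 - 1 = 35.
Step 4: No ties, so the exact null distribution of U (based on enumerating the C(12,6) = 924 equally likely rank assignments) gives the two-sided p-value.
Step 5: p-value = 0.004329; compare to alpha = 0.1. reject H0.

U_X = 1, p = 0.004329, reject H0 at alpha = 0.1.


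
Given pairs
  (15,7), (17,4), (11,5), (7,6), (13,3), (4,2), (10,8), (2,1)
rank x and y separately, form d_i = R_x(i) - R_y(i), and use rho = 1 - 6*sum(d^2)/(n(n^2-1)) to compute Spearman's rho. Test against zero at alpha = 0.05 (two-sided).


Step 1: Rank x and y separately (midranks; no ties here).
rank(x): 15->7, 17->8, 11->5, 7->3, 13->6, 4->2, 10->4, 2->1
rank(y): 7->7, 4->4, 5->5, 6->6, 3->3, 2->2, 8->8, 1->1
Step 2: d_i = R_x(i) - R_y(i); compute d_i^2.
  (7-7)^2=0, (8-4)^2=16, (5-5)^2=0, (3-6)^2=9, (6-3)^2=9, (2-2)^2=0, (4-8)^2=16, (1-1)^2=0
sum(d^2) = 50.
Step 3: rho = 1 - 6*50 / (8*(8^2 - 1)) = 1 - 300/504 = 0.404762.
Step 4: Under H0, t = rho * sqrt((n-2)/(1-rho^2)) = 1.0842 ~ t(6).
Step 5: Two-sided p-value from the t-distribution with 6 df = 0.319889.
Step 6: alpha = 0.05. fail to reject H0.

rho = 0.4048, p = 0.319889, fail to reject H0 at alpha = 0.05.


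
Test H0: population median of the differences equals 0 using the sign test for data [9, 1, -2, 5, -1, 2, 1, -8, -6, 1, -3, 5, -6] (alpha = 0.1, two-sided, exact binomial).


Step 1: Discard zero differences. Original n = 13; n_eff = number of nonzero differences = 13.
Nonzero differences (with sign): +9, +1, -2, +5, -1, +2, +1, -8, -6, +1, -3, +5, -6
Step 2: Count signs: positive = 7, negative = 6.
Step 3: Under H0: P(positive) = 0.5, so the number of positives S ~ Bin(13, 0.5).
Step 4: Two-sided exact p-value = sum of Bin(13,0.5) probabilities at or below the observed probability = 1.000000.
Step 5: alpha = 0.1. fail to reject H0.

n_eff = 13, pos = 7, neg = 6, p = 1.000000, fail to reject H0.


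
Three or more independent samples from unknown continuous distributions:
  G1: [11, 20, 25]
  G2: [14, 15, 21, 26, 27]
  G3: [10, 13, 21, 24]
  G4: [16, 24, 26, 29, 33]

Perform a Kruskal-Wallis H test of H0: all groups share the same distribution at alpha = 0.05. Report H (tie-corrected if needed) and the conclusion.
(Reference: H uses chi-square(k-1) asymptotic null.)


Step 1: Combine all N = 17 observations and assign midranks.
sorted (value, group, rank): (10,G3,1), (11,G1,2), (13,G3,3), (14,G2,4), (15,G2,5), (16,G4,6), (20,G1,7), (21,G2,8.5), (21,G3,8.5), (24,G3,10.5), (24,G4,10.5), (25,G1,12), (26,G2,13.5), (26,G4,13.5), (27,G2,15), (29,G4,16), (33,G4,17)
Step 2: Sum ranks within each group.
R_1 = 21 (n_1 = 3)
R_2 = 46 (n_2 = 5)
R_3 = 23 (n_3 = 4)
R_4 = 63 (n_4 = 5)
Step 3: H = 12/(N(N+1)) * sum(R_i^2/n_i) - 3(N+1)
     = 12/(17*18) * (21^2/3 + 46^2/5 + 23^2/4 + 63^2/5) - 3*18
     = 0.039216 * 1496.25 - 54
     = 4.676471.
Step 4: Ties present; correction factor C = 1 - 18/(17^3 - 17) = 0.996324. Corrected H = 4.676471 / 0.996324 = 4.693727.
Step 5: Under H0, H ~ chi^2(3); p-value = 0.195648.
Step 6: alpha = 0.05. fail to reject H0.

H = 4.6937, df = 3, p = 0.195648, fail to reject H0.


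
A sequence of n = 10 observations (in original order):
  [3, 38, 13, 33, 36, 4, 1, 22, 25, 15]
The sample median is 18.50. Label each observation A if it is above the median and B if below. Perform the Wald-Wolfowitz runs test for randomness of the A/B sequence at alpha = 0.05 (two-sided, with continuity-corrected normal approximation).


Step 1: Compute median = 18.50; label A = above, B = below.
Labels in order: BABAABBAAB  (n_A = 5, n_B = 5)
Step 2: Count runs R = 7.
Step 3: Under H0 (random ordering), E[R] = 2*n_A*n_B/(n_A+n_B) + 1 = 2*5*5/10 + 1 = 6.0000.
        Var[R] = 2*n_A*n_B*(2*n_A*n_B - n_A - n_B) / ((n_A+n_B)^2 * (n_A+n_B-1)) = 2000/900 = 2.2222.
        SD[R] = 1.4907.
Step 4: Continuity-corrected z = (R - 0.5 - E[R]) / SD[R] = (7 - 0.5 - 6.0000) / 1.4907 = 0.3354.
Step 5: Two-sided p-value via normal approximation = 2*(1 - Phi(|z|)) = 0.737316.
Step 6: alpha = 0.05. fail to reject H0.

R = 7, z = 0.3354, p = 0.737316, fail to reject H0.
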